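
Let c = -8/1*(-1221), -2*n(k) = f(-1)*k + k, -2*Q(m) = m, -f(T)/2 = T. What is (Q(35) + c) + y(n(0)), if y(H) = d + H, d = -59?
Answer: 19383/2 ≈ 9691.5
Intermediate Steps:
f(T) = -2*T
Q(m) = -m/2
n(k) = -3*k/2 (n(k) = -((-2*(-1))*k + k)/2 = -(2*k + k)/2 = -3*k/2)
c = 9768 (c = -8*1*(-1221) = -8*(-1221) = 9768)
y(H) = -59 + H
(Q(35) + c) + y(n(0)) = (-½*35 + 9768) + (-59 - 3/2*0) = (-35/2 + 9768) + (-59 + 0) = 19501/2 - 59 = 19383/2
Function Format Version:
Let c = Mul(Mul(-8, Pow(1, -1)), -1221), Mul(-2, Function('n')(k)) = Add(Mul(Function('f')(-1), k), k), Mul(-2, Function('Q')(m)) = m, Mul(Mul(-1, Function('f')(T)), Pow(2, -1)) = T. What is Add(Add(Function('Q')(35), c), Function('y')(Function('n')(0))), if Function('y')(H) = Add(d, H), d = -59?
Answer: Rational(19383, 2) ≈ 9691.5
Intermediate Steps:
Function('f')(T) = Mul(-2, T)
Function('Q')(m) = Mul(Rational(-1, 2), m)
Function('n')(k) = Mul(Rational(-3, 2), k) (Function('n')(k) = Mul(Rational(-1, 2), Add(Mul(Mul(-2, -1), k), k)) = Mul(Rational(-1, 2), Add(Mul(2, k), k)) = Mul(Rational(-1, 2), Mul(3, k)) = Mul(Rational(-3, 2), k))
c = 9768 (c = Mul(Mul(-8, 1), -1221) = Mul(-8, -1221) = 9768)
Function('y')(H) = Add(-59, H)
Add(Add(Function('Q')(35), c), Function('y')(Function('n')(0))) = Add(Add(Mul(Rational(-1, 2), 35), 9768), Add(-59, Mul(Rational(-3, 2), 0))) = Add(Add(Rational(-35, 2), 9768), Add(-59, 0)) = Add(Rational(19501, 2), -59) = Rational(19383, 2)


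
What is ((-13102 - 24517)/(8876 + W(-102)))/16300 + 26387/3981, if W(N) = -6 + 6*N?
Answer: 3551682928561/535864097400 ≈ 6.6280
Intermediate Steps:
((-13102 - 24517)/(8876 + W(-102)))/16300 + 26387/3981 = ((-13102 - 24517)/(8876 + (-6 + 6*(-102))))/16300 + 26387/3981 = -37619/(8876 + (-6 - 612))*(1/16300) + 26387*(1/3981) = -37619/(8876 - 618)*(1/16300) + 26387/3981 = -37619/8258*(1/16300) + 26387/3981 = -37619*1/8258*(1/16300) + 26387/3981 = -37619/8258*1/16300 + 26387/3981 = -37619/134605400 + 26387/3981 = 3551682928561/535864097400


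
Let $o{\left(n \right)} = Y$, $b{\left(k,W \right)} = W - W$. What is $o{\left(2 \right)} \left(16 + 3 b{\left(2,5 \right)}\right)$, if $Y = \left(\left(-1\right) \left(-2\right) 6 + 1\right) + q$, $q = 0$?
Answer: $208$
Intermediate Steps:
$b{\left(k,W \right)} = 0$
$Y = 13$ ($Y = \left(\left(-1\right) \left(-2\right) 6 + 1\right) + 0 = \left(2 \cdot 6 + 1\right) + 0 = \left(12 + 1\right) + 0 = 13 + 0 = 13$)
$o{\left(n \right)} = 13$
$o{\left(2 \right)} \left(16 + 3 b{\left(2,5 \right)}\right) = 13 \left(16 + 3 \cdot 0\right) = 13 \left(16 + 0\right) = 13 \cdot 16 = 208$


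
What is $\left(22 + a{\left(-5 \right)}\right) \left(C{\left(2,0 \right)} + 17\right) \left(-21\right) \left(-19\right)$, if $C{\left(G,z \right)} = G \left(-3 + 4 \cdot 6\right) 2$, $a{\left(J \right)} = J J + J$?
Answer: $1692558$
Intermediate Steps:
$a{\left(J \right)} = J + J^{2}$ ($a{\left(J \right)} = J^{2} + J = J + J^{2}$)
$C{\left(G,z \right)} = 42 G$ ($C{\left(G,z \right)} = G \left(-3 + 24\right) 2 = G 21 \cdot 2 = 21 G 2 = 42 G$)
$\left(22 + a{\left(-5 \right)}\right) \left(C{\left(2,0 \right)} + 17\right) \left(-21\right) \left(-19\right) = \left(22 - 5 \left(1 - 5\right)\right) \left(42 \cdot 2 + 17\right) \left(-21\right) \left(-19\right) = \left(22 - -20\right) \left(84 + 17\right) \left(-21\right) \left(-19\right) = \left(22 + 20\right) 101 \left(-21\right) \left(-19\right) = 42 \cdot 101 \left(-21\right) \left(-19\right) = 4242 \left(-21\right) \left(-19\right) = \left(-89082\right) \left(-19\right) = 1692558$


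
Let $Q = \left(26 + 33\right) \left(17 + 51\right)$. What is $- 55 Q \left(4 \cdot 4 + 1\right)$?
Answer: $-3751220$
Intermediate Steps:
$Q = 4012$ ($Q = 59 \cdot 68 = 4012$)
$- 55 Q \left(4 \cdot 4 + 1\right) = \left(-55\right) 4012 \left(4 \cdot 4 + 1\right) = - 220660 \left(16 + 1\right) = \left(-220660\right) 17 = -3751220$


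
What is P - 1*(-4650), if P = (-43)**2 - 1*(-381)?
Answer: 6880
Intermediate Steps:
P = 2230 (P = 1849 + 381 = 2230)
P - 1*(-4650) = 2230 - 1*(-4650) = 2230 + 4650 = 6880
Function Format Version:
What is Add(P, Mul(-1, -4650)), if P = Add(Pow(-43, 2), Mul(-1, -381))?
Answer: 6880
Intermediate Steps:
P = 2230 (P = Add(1849, 381) = 2230)
Add(P, Mul(-1, -4650)) = Add(2230, Mul(-1, -4650)) = Add(2230, 4650) = 6880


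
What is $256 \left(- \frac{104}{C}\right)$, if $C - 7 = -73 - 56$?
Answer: $\frac{13312}{61} \approx 218.23$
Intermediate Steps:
$C = -122$ ($C = 7 - 129 = -122$)
$256 \left(- \frac{104}{C}\right) = 256 \left(- \frac{104}{-122}\right) = 256 \left(\left(-104\right) \left(- \frac{1}{122}\right)\right) = 256 \cdot \frac{52}{61} = \frac{13312}{61}$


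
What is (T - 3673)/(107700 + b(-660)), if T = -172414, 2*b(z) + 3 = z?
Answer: -352174/214737 ≈ -1.6400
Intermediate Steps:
b(z) = -3/2 + z/2
(T - 3673)/(107700 + b(-660)) = (-172414 - 3673)/(107700 + (-3/2 + (1/2)*(-660))) = -176087/(107700 + (-3/2 - 330)) = -176087/(107700 - 663/2) = -176087/214737/2 = -176087*2/214737 = -352174/214737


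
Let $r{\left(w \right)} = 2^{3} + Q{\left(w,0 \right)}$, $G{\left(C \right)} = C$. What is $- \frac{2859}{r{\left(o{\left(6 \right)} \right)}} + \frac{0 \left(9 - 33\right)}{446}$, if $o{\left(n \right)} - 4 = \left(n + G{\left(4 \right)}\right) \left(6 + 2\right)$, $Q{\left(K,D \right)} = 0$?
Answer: $- \frac{2859}{8} \approx -357.38$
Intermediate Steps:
$o{\left(n \right)} = 36 + 8 n$ ($o{\left(n \right)} = 4 + \left(n + 4\right) \left(6 + 2\right) = 4 + \left(4 + n\right) 8 = 4 + \left(32 + 8 n\right) = 36 + 8 n$)
$r{\left(w \right)} = 8$ ($r{\left(w \right)} = 2^{3} + 0 = 8 + 0 = 8$)
$- \frac{2859}{r{\left(o{\left(6 \right)} \right)}} + \frac{0 \left(9 - 33\right)}{446} = - \frac{2859}{8} + \frac{0 \left(9 - 33\right)}{446} = \left(-2859\right) \frac{1}{8} + 0 \left(-24\right) \frac{1}{446} = - \frac{2859}{8} + 0 \cdot \frac{1}{446} = - \frac{2859}{8} + 0 = - \frac{2859}{8}$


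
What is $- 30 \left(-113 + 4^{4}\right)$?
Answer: $-4290$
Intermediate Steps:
$- 30 \left(-113 + 4^{4}\right) = - 30 \left(-113 + 256\right) = \left(-30\right) 143 = -4290$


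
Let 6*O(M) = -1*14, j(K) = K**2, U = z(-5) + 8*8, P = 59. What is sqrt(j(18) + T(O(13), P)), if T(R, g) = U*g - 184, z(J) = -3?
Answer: sqrt(3739) ≈ 61.147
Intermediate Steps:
U = 61 (U = -3 + 8*8 = -3 + 64 = 61)
O(M) = -7/3 (O(M) = (-1*14)/6 = (1/6)*(-14) = -7/3)
T(R, g) = -184 + 61*g (T(R, g) = 61*g - 184 = -184 + 61*g)
sqrt(j(18) + T(O(13), P)) = sqrt(18**2 + (-184 + 61*59)) = sqrt(324 + (-184 + 3599)) = sqrt(324 + 3415) = sqrt(3739)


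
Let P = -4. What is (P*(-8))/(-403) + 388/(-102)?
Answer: -79814/20553 ≈ -3.8833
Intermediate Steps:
(P*(-8))/(-403) + 388/(-102) = -4*(-8)/(-403) + 388/(-102) = 32*(-1/403) + 388*(-1/102) = -32/403 - 194/51 = -79814/20553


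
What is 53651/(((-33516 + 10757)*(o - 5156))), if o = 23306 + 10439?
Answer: -53651/650657051 ≈ -8.2457e-5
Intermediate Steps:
o = 33745
53651/(((-33516 + 10757)*(o - 5156))) = 53651/(((-33516 + 10757)*(33745 - 5156))) = 53651/((-22759*28589)) = 53651/(-650657051) = 53651*(-1/650657051) = -53651/650657051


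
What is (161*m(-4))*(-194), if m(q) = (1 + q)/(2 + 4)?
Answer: 15617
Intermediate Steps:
m(q) = 1/6 + q/6 (m(q) = (1 + q)/6 = (1 + q)*(1/6) = 1/6 + q/6)
(161*m(-4))*(-194) = (161*(1/6 + (1/6)*(-4)))*(-194) = (161*(1/6 - 2/3))*(-194) = (161*(-1/2))*(-194) = -161/2*(-194) = 15617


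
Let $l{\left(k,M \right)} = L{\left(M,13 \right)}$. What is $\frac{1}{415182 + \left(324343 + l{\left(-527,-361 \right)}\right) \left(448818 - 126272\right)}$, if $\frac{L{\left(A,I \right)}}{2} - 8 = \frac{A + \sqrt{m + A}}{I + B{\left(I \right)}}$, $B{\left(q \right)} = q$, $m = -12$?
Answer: $\frac{8839727210873}{924742925021160661716316} - \frac{2096549 i \sqrt{373}}{924742925021160661716316} \approx 9.5591 \cdot 10^{-12} - 4.3786 \cdot 10^{-17} i$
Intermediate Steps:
$L{\left(A,I \right)} = 16 + \frac{A + \sqrt{-12 + A}}{I}$ ($L{\left(A,I \right)} = 16 + 2 \frac{A + \sqrt{-12 + A}}{I + I} = 16 + 2 \frac{A + \sqrt{-12 + A}}{2 I} = 16 + \frac{A + \sqrt{-12 + A}}{I}$)
$l{\left(k,M \right)} = 16 + \frac{M}{13} + \frac{\sqrt{-12 + M}}{13}$ ($l{\left(k,M \right)} = \frac{M + \sqrt{-12 + M} + 16 \cdot 13}{13} = \frac{M + \sqrt{-12 + M} + 208}{13} = \frac{208 + M + \sqrt{-12 + M}}{13} = 16 + \frac{M}{13} + \frac{\sqrt{-12 + M}}{13}$)
$\frac{1}{415182 + \left(324343 + l{\left(-527,-361 \right)}\right) \left(448818 - 126272\right)} = \frac{1}{415182 + \left(324343 + \left(16 + \frac{1}{13} \left(-361\right) + \frac{\sqrt{-12 - 361}}{13}\right)\right) \left(448818 - 126272\right)} = \frac{1}{415182 + \left(324343 + \left(16 - \frac{361}{13} + \frac{\sqrt{-373}}{13}\right)\right) 322546} = \frac{1}{415182 + \left(324343 + \left(16 - \frac{361}{13} + \frac{i \sqrt{373}}{13}\right)\right) 322546} = \frac{1}{415182 + \left(324343 - \left(\frac{153}{13} - \frac{i \sqrt{373}}{13}\right)\right) 322546} = \frac{1}{415182 + \left(\frac{4216306}{13} + \frac{i \sqrt{373}}{13}\right) 322546} = \frac{1}{415182 + \left(\frac{1359952635076}{13} + \frac{322546 i \sqrt{373}}{13}\right)} = \frac{1}{\frac{1359958032442}{13} + \frac{322546 i \sqrt{373}}{13}}$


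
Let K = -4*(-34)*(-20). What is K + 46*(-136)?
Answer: -8976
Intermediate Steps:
K = -2720 (K = 136*(-20) = -2720)
K + 46*(-136) = -2720 + 46*(-136) = -2720 - 6256 = -8976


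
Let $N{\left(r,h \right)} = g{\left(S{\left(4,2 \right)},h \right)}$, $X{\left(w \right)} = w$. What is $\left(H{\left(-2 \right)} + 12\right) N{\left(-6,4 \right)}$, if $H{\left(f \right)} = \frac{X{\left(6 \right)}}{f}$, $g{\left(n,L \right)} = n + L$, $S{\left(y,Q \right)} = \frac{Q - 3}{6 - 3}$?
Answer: $33$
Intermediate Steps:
$S{\left(y,Q \right)} = -1 + \frac{Q}{3}$ ($S{\left(y,Q \right)} = \frac{-3 + Q}{3} = \left(-3 + Q\right) \frac{1}{3} = -1 + \frac{Q}{3}$)
$g{\left(n,L \right)} = L + n$
$H{\left(f \right)} = \frac{6}{f}$
$N{\left(r,h \right)} = - \frac{1}{3} + h$ ($N{\left(r,h \right)} = h + \left(-1 + \frac{1}{3} \cdot 2\right) = h + \left(-1 + \frac{2}{3}\right) = h - \frac{1}{3} = - \frac{1}{3} + h$)
$\left(H{\left(-2 \right)} + 12\right) N{\left(-6,4 \right)} = \left(\frac{6}{-2} + 12\right) \left(- \frac{1}{3} + 4\right) = \left(6 \left(- \frac{1}{2}\right) + 12\right) \frac{11}{3} = \left(-3 + 12\right) \frac{11}{3} = 9 \cdot \frac{11}{3} = 33$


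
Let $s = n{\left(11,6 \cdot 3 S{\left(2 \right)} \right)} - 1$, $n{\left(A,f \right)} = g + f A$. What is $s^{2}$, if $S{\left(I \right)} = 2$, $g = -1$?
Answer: $155236$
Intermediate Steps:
$n{\left(A,f \right)} = -1 + A f$ ($n{\left(A,f \right)} = -1 + f A = -1 + A f$)
$s = 394$ ($s = \left(-1 + 11 \cdot 6 \cdot 3 \cdot 2\right) - 1 = \left(-1 + 11 \cdot 18 \cdot 2\right) - 1 = \left(-1 + 11 \cdot 36\right) - 1 = \left(-1 + 396\right) - 1 = 395 - 1 = 394$)
$s^{2} = 394^{2} = 155236$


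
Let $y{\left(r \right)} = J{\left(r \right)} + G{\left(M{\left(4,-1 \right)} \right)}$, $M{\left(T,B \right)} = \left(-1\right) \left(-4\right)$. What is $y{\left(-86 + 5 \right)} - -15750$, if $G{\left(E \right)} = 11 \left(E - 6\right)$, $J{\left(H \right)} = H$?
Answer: $15647$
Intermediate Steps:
$M{\left(T,B \right)} = 4$
$G{\left(E \right)} = -66 + 11 E$ ($G{\left(E \right)} = 11 \left(-6 + E\right) = -66 + 11 E$)
$y{\left(r \right)} = -22 + r$ ($y{\left(r \right)} = r + \left(-66 + 11 \cdot 4\right) = r + \left(-66 + 44\right) = r - 22 = -22 + r$)
$y{\left(-86 + 5 \right)} - -15750 = \left(-22 + \left(-86 + 5\right)\right) - -15750 = \left(-22 - 81\right) + 15750 = -103 + 15750 = 15647$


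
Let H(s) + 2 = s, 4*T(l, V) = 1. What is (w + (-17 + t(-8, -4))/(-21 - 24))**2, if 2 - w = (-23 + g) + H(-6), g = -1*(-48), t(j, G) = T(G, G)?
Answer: 6932689/32400 ≈ 213.97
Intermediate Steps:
T(l, V) = 1/4 (T(l, V) = (1/4)*1 = 1/4)
H(s) = -2 + s
t(j, G) = 1/4
g = 48
w = -15 (w = 2 - ((-23 + 48) + (-2 - 6)) = 2 - (25 - 8) = 2 - 1*17 = 2 - 17 = -15)
(w + (-17 + t(-8, -4))/(-21 - 24))**2 = (-15 + (-17 + 1/4)/(-21 - 24))**2 = (-15 - 67/4/(-45))**2 = (-15 - 67/4*(-1/45))**2 = (-15 + 67/180)**2 = (-2633/180)**2 = 6932689/32400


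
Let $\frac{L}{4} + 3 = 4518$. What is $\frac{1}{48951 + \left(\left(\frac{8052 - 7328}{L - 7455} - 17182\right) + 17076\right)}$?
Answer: $\frac{10605}{518001949} \approx 2.0473 \cdot 10^{-5}$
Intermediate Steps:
$L = 18060$ ($L = -12 + 4 \cdot 4518 = -12 + 18072 = 18060$)
$\frac{1}{48951 + \left(\left(\frac{8052 - 7328}{L - 7455} - 17182\right) + 17076\right)} = \frac{1}{48951 + \left(\left(\frac{8052 - 7328}{18060 - 7455} - 17182\right) + 17076\right)} = \frac{1}{48951 + \left(\left(\frac{724}{10605} - 17182\right) + 17076\right)} = \frac{1}{48951 + \left(- \frac{182214386}{10605} + 17076\right)} = \frac{1}{48951 - \frac{1123406}{10605}} = \frac{1}{\frac{518001949}{10605}} = \frac{10605}{518001949}$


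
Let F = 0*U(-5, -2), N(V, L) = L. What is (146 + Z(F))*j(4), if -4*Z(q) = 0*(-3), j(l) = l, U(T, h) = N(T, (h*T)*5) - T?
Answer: 584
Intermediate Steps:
U(T, h) = -T + 5*T*h (U(T, h) = (h*T)*5 - T = (T*h)*5 - T = 5*T*h - T = -T + 5*T*h)
F = 0 (F = 0*(-5*(-1 + 5*(-2))) = 0*(-5*(-1 - 10)) = 0*(-5*(-11)) = 0*55 = 0)
Z(q) = 0 (Z(q) = -0*(-3) = -1/4*0 = 0)
(146 + Z(F))*j(4) = (146 + 0)*4 = 146*4 = 584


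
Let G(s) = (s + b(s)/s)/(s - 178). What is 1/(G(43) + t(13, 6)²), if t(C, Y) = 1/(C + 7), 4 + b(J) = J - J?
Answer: -51600/16271 ≈ -3.1713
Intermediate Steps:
b(J) = -4 (b(J) = -4 + (J - J) = -4 + 0 = -4)
t(C, Y) = 1/(7 + C)
G(s) = (s - 4/s)/(-178 + s) (G(s) = (s - 4/s)/(s - 178) = (s - 4/s)/(-178 + s))
1/(G(43) + t(13, 6)²) = 1/((-4 + 43²)/(43*(-178 + 43)) + (1/(7 + 13))²) = 1/((1/43)*(-4 + 1849)/(-135) + (1/20)²) = 1/((1/43)*(-1/135)*1845 + (1/20)²) = 1/(-41/129 + 1/400) = 1/(-16271/51600) = -51600/16271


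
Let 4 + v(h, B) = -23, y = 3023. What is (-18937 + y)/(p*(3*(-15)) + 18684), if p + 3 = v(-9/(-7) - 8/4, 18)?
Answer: -7957/10017 ≈ -0.79435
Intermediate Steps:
v(h, B) = -27 (v(h, B) = -4 - 23 = -27)
p = -30 (p = -3 - 27 = -30)
(-18937 + y)/(p*(3*(-15)) + 18684) = (-18937 + 3023)/(-90*(-15) + 18684) = -15914/(-30*(-45) + 18684) = -15914/(1350 + 18684) = -15914/20034 = -15914*1/20034 = -7957/10017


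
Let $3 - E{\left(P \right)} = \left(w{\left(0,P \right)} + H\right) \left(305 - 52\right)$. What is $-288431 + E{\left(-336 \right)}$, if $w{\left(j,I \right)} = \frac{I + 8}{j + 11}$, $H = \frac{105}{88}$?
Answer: $- \frac{2249487}{8} \approx -2.8119 \cdot 10^{5}$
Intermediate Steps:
$H = \frac{105}{88}$ ($H = 105 \cdot \frac{1}{88} = \frac{105}{88} \approx 1.1932$)
$w{\left(j,I \right)} = \frac{8 + I}{11 + j}$
$E{\left(P \right)} = - \frac{3863}{8} - 23 P$ ($E{\left(P \right)} = 3 - \left(\frac{8 + P}{11 + 0} + \frac{105}{88}\right) \left(305 - 52\right) = 3 - \left(\frac{8 + P}{11} + \frac{105}{88}\right) 253 = 3 - \left(\left(\frac{8}{11} + \frac{P}{11}\right) + \frac{105}{88}\right) 253 = 3 - \left(\frac{169}{88} + \frac{P}{11}\right) 253 = 3 - \left(\frac{3887}{8} + 23 P\right) = - \frac{3863}{8} - 23 P$)
$-288431 + E{\left(-336 \right)} = -288431 - - \frac{57961}{8} = -288431 + \left(- \frac{3863}{8} + 7728\right) = -288431 + \frac{57961}{8} = - \frac{2249487}{8}$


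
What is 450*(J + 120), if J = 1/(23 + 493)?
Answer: 4644075/86 ≈ 54001.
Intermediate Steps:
J = 1/516 ≈ 0.0019380
450*(J + 120) = 450*(1/516 + 120) = 450*(61921/516) = 4644075/86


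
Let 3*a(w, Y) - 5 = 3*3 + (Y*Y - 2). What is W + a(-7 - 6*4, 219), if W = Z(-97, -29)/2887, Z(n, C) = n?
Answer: 46165920/2887 ≈ 15991.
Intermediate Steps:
W = -97/2887 ≈ -0.033599
a(w, Y) = 4 + Y²/3 (a(w, Y) = 5/3 + (3*3 + (Y*Y - 2))/3 = 5/3 + (9 + (Y² - 2))/3 = 5/3 + (9 + (-2 + Y²))/3 = 5/3 + (7 + Y²)/3 = 5/3 + (7/3 + Y²/3) = 4 + Y²/3)
W + a(-7 - 6*4, 219) = -97/2887 + (4 + (⅓)*219²) = -97/2887 + (4 + (⅓)*47961) = -97/2887 + (4 + 15987) = -97/2887 + 15991 = 46165920/2887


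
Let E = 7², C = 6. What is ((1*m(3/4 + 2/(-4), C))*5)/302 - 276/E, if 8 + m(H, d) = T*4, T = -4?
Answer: -44616/7399 ≈ -6.0300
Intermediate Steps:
E = 49
m(H, d) = -24 (m(H, d) = -8 - 4*4 = -8 - 16 = -24)
((1*m(3/4 + 2/(-4), C))*5)/302 - 276/E = ((1*(-24))*5)/302 - 276/49 = -24*5*(1/302) - 276*1/49 = -120*1/302 - 276/49 = -60/151 - 276/49 = -44616/7399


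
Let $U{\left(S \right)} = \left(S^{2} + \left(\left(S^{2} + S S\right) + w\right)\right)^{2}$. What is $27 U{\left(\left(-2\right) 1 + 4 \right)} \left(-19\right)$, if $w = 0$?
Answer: $-73872$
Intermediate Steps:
$U{\left(S \right)} = 9 S^{4}$ ($U{\left(S \right)} = \left(S^{2} + \left(\left(S^{2} + S S\right) + 0\right)\right)^{2} = \left(S^{2} + \left(\left(S^{2} + S^{2}\right) + 0\right)\right)^{2} = \left(S^{2} + \left(2 S^{2} + 0\right)\right)^{2} = \left(S^{2} + 2 S^{2}\right)^{2} = \left(3 S^{2}\right)^{2} = 9 S^{4}$)
$27 U{\left(\left(-2\right) 1 + 4 \right)} \left(-19\right) = 27 \cdot 9 \left(\left(-2\right) 1 + 4\right)^{4} \left(-19\right) = 27 \cdot 9 \left(-2 + 4\right)^{4} \left(-19\right) = 27 \cdot 9 \cdot 2^{4} \left(-19\right) = 27 \cdot 9 \cdot 16 \left(-19\right) = 27 \cdot 144 \left(-19\right) = 3888 \left(-19\right) = -73872$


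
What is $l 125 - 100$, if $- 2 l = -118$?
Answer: $7275$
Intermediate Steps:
$l = 59$ ($l = \left(- \frac{1}{2}\right) \left(-118\right) = 59$)
$l 125 - 100 = 59 \cdot 125 - 100 = 7375 - 100 = 7275$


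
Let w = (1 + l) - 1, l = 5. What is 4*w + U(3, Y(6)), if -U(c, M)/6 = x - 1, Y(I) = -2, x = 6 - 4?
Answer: 14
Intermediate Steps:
x = 2
w = 5 (w = (1 + 5) - 1 = 6 - 1 = 5)
U(c, M) = -6 (U(c, M) = -6*(2 - 1) = -6*1 = -6)
4*w + U(3, Y(6)) = 4*5 - 6 = 20 - 6 = 14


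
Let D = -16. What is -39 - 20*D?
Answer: 281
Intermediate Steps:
-39 - 20*D = -39 - 20*(-16) = -39 + 320 = 281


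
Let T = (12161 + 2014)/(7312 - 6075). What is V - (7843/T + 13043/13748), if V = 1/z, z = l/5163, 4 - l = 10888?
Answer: -8659099888609/12625303950 ≈ -685.85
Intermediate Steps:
l = -10884 (l = 4 - 1*10888 = 4 - 10888 = -10884)
T = 14175/1237 ≈ 11.459
z = -3628/1721 (z = -10884/5163 = -10884*1/5163 = -3628/1721 ≈ -2.1081)
V = -1721/3628 (V = 1/(-3628/1721) = -1721/3628 ≈ -0.47437)
V - (7843/T + 13043/13748) = -1721/3628 - (7843/(14175/1237) + 13043/13748) = -1721/3628 - (7843*(1237/14175) + 13043*(1/13748)) = -1721/3628 - (9701791/14175 + 13043/13748) = -1721/3628 - 1*19080729599/27839700 = -1721/3628 - 19080729599/27839700 = -8659099888609/12625303950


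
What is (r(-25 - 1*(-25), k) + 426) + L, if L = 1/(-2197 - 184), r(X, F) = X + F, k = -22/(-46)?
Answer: 23355206/54763 ≈ 426.48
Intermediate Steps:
k = 11/23 (k = -22*(-1/46) = 11/23 ≈ 0.47826)
r(X, F) = F + X
L = -1/2381 (L = 1/(-2381) = -1/2381 ≈ -0.00041999)
(r(-25 - 1*(-25), k) + 426) + L = ((11/23 + (-25 - 1*(-25))) + 426) - 1/2381 = ((11/23 + (-25 + 25)) + 426) - 1/2381 = ((11/23 + 0) + 426) - 1/2381 = (11/23 + 426) - 1/2381 = 9809/23 - 1/2381 = 23355206/54763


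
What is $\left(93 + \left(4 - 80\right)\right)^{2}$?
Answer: $289$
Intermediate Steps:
$\left(93 + \left(4 - 80\right)\right)^{2} = \left(93 - 76\right)^{2} = 17^{2} = 289$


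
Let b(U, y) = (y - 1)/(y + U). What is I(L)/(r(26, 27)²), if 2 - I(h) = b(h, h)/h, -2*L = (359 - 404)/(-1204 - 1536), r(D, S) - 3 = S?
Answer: 302851/36450 ≈ 8.3087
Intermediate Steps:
r(D, S) = 3 + S
b(U, y) = (-1 + y)/(U + y)
L = -9/1096 (L = -(359 - 404)/(2*(-1204 - 1536)) = -(-45)/(2*(-2740)) = -(-45)*(-1)/(2*2740) = -½*9/548 = -9/1096 ≈ -0.0082117)
I(h) = 2 - (-1 + h)/(2*h²) (I(h) = 2 - (-1 + h)/(h + h)/h = 2 - (-1 + h)/((2*h))/h = 2 - (1/(2*h))*(-1 + h)/h = 2 - (-1 + h)/(2*h)/h = 2 - (-1 + h)/(2*h²))
I(L)/(r(26, 27)²) = ((1 - 1*(-9/1096) + 4*(-9/1096)²)/(2*(-9/1096)²))/((3 + 27)²) = ((½)*(1201216/81)*(1 + 9/1096 + 4*(81/1201216)))/(30²) = ((½)*(1201216/81)*(1 + 9/1096 + 81/300304))/900 = ((½)*(1201216/81)*(302851/300304))*(1/900) = (605702/81)*(1/900) = 302851/36450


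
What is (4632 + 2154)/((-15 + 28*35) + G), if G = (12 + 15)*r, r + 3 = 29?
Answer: 6786/1667 ≈ 4.0708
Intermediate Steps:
r = 26 (r = -3 + 29 = 26)
G = 702 (G = (12 + 15)*26 = 27*26 = 702)
(4632 + 2154)/((-15 + 28*35) + G) = (4632 + 2154)/((-15 + 28*35) + 702) = 6786/((-15 + 980) + 702) = 6786/(965 + 702) = 6786/1667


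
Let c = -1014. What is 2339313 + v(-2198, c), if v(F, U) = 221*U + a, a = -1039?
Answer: 2114180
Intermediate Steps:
v(F, U) = -1039 + 221*U (v(F, U) = 221*U - 1039 = -1039 + 221*U)
2339313 + v(-2198, c) = 2339313 + (-1039 + 221*(-1014)) = 2339313 + (-1039 - 224094) = 2339313 - 225133 = 2114180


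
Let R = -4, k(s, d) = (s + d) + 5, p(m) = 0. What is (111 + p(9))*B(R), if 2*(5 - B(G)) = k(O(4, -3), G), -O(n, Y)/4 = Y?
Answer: -333/2 ≈ -166.50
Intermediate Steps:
O(n, Y) = -4*Y
k(s, d) = 5 + d + s (k(s, d) = (d + s) + 5 = 5 + d + s)
B(G) = -7/2 - G/2 (B(G) = 5 - (5 + G - 4*(-3))/2 = 5 - (5 + G + 12)/2 = 5 - (17 + G)/2 = 5 + (-17/2 - G/2) = -7/2 - G/2)
(111 + p(9))*B(R) = (111 + 0)*(-7/2 - 1/2*(-4)) = 111*(-7/2 + 2) = 111*(-3/2) = -333/2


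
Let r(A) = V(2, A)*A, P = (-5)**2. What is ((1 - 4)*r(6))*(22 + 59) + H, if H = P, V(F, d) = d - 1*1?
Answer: -7265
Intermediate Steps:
V(F, d) = -1 + d (V(F, d) = d - 1 = -1 + d)
P = 25
H = 25
r(A) = A*(-1 + A) (r(A) = (-1 + A)*A = A*(-1 + A))
((1 - 4)*r(6))*(22 + 59) + H = ((1 - 4)*(6*(-1 + 6)))*(22 + 59) + 25 = -18*5*81 + 25 = -3*30*81 + 25 = -90*81 + 25 = -7290 + 25 = -7265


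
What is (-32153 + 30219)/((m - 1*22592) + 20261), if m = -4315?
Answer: 967/3323 ≈ 0.29100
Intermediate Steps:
(-32153 + 30219)/((m - 1*22592) + 20261) = (-32153 + 30219)/((-4315 - 1*22592) + 20261) = -1934/((-4315 - 22592) + 20261) = -1934/(-26907 + 20261) = -1934/(-6646) = -1934*(-1/6646) = 967/3323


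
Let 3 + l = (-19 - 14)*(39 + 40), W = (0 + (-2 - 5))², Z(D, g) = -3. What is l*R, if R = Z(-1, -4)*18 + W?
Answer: 13050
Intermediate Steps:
W = 49 (W = (0 - 7)² = (-7)² = 49)
l = -2610 (l = -3 + (-19 - 14)*(39 + 40) = -3 - 33*79 = -3 - 2607 = -2610)
R = -5 (R = -3*18 + 49 = -54 + 49 = -5)
l*R = -2610*(-5) = 13050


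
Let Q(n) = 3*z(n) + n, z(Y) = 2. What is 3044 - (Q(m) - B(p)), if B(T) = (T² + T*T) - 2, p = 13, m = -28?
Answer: 3402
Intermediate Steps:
Q(n) = 6 + n (Q(n) = 3*2 + n = 6 + n)
B(T) = -2 + 2*T² (B(T) = (T² + T²) - 2 = 2*T² - 2 = -2 + 2*T²)
3044 - (Q(m) - B(p)) = 3044 - ((6 - 28) - (-2 + 2*13²)) = 3044 - (-22 - (-2 + 2*169)) = 3044 - (-22 - (-2 + 338)) = 3044 - (-22 - 1*336) = 3044 - (-22 - 336) = 3044 - 1*(-358) = 3044 + 358 = 3402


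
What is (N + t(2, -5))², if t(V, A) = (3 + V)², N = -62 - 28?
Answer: 4225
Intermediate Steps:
N = -90
(N + t(2, -5))² = (-90 + (3 + 2)²)² = (-90 + 5²)² = (-90 + 25)² = (-65)² = 4225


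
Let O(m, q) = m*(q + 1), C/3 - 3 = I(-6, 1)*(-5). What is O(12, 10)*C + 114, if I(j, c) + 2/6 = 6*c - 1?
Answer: -7938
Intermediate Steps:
I(j, c) = -4/3 + 6*c (I(j, c) = -1/3 + (6*c - 1) = -1/3 + (-1 + 6*c) = -4/3 + 6*c)
C = -61 (C = 9 + 3*((-4/3 + 6*1)*(-5)) = 9 + 3*((-4/3 + 6)*(-5)) = 9 + 3*((14/3)*(-5)) = 9 + 3*(-70/3) = 9 - 70 = -61)
O(m, q) = m*(1 + q)
O(12, 10)*C + 114 = (12*(1 + 10))*(-61) + 114 = (12*11)*(-61) + 114 = 132*(-61) + 114 = -8052 + 114 = -7938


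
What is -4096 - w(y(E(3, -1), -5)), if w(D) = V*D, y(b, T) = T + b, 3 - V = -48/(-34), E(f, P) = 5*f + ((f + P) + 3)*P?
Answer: -69767/17 ≈ -4103.9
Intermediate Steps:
E(f, P) = 5*f + P*(3 + P + f) (E(f, P) = 5*f + ((P + f) + 3)*P = 5*f + (3 + P + f)*P = 5*f + P*(3 + P + f))
V = 27/17 (V = 3 - (-48)/(-34) = 3 - (-48)*(-1)/34 = 3 - 1*24/17 = 3 - 24/17 = 27/17 ≈ 1.5882)
w(D) = 27*D/17
-4096 - w(y(E(3, -1), -5)) = -4096 - 27*(-5 + ((-1)² + 3*(-1) + 5*3 - 1*3))/17 = -4096 - 27*(-5 + (1 - 3 + 15 - 3))/17 = -4096 - 27*(-5 + 10)/17 = -4096 - 27*5/17 = -4096 - 1*135/17 = -4096 - 135/17 = -69767/17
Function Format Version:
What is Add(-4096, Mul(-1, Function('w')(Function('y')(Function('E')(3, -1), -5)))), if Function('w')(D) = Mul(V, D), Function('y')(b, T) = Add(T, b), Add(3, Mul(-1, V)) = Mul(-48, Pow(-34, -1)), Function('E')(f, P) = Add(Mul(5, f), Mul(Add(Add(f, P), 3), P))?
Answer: Rational(-69767, 17) ≈ -4103.9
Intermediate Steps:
Function('E')(f, P) = Add(Mul(5, f), Mul(P, Add(3, P, f))) (Function('E')(f, P) = Add(Mul(5, f), Mul(Add(Add(P, f), 3), P)) = Add(Mul(5, f), Mul(Add(3, P, f), P)) = Add(Mul(5, f), Mul(P, Add(3, P, f))))
V = Rational(27, 17) (V = Add(3, Mul(-1, Mul(-48, Pow(-34, -1)))) = Add(3, Mul(-1, Mul(-48, Rational(-1, 34)))) = Add(3, Mul(-1, Rational(24, 17))) = Add(3, Rational(-24, 17)) = Rational(27, 17) ≈ 1.5882)
Function('w')(D) = Mul(Rational(27, 17), D)
Add(-4096, Mul(-1, Function('w')(Function('y')(Function('E')(3, -1), -5)))) = Add(-4096, Mul(-1, Mul(Rational(27, 17), Add(-5, Add(Pow(-1, 2), Mul(3, -1), Mul(5, 3), Mul(-1, 3)))))) = Add(-4096, Mul(-1, Mul(Rational(27, 17), Add(-5, Add(1, -3, 15, -3))))) = Add(-4096, Mul(-1, Mul(Rational(27, 17), Add(-5, 10)))) = Add(-4096, Mul(-1, Mul(Rational(27, 17), 5))) = Add(-4096, Mul(-1, Rational(135, 17))) = Add(-4096, Rational(-135, 17)) = Rational(-69767, 17)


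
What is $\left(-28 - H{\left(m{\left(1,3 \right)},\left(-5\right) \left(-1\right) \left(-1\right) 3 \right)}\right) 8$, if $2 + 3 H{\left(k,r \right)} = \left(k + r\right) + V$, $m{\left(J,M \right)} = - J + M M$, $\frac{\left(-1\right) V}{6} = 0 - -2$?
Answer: $-168$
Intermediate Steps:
$V = -12$ ($V = - 6 \left(0 - -2\right) = - 6 \left(0 + 2\right) = \left(-6\right) 2 = -12$)
$m{\left(J,M \right)} = M^{2} - J$ ($m{\left(J,M \right)} = - J + M^{2} = M^{2} - J$)
$H{\left(k,r \right)} = - \frac{14}{3} + \frac{k}{3} + \frac{r}{3}$ ($H{\left(k,r \right)} = - \frac{2}{3} + \frac{\left(k + r\right) - 12}{3} = - \frac{2}{3} + \frac{-12 + k + r}{3} = - \frac{2}{3} + \left(-4 + \frac{k}{3} + \frac{r}{3}\right) = - \frac{14}{3} + \frac{k}{3} + \frac{r}{3}$)
$\left(-28 - H{\left(m{\left(1,3 \right)},\left(-5\right) \left(-1\right) \left(-1\right) 3 \right)}\right) 8 = \left(-28 - \left(- \frac{14}{3} + \frac{3^{2} - 1}{3} + \frac{\left(-5\right) \left(-1\right) \left(-1\right) 3}{3}\right)\right) 8 = \left(-28 - \left(- \frac{14}{3} + \frac{9 - 1}{3} + \frac{5 \left(-1\right) 3}{3}\right)\right) 8 = \left(-28 - \left(- \frac{14}{3} + \frac{1}{3} \cdot 8 + \frac{\left(-5\right) 3}{3}\right)\right) 8 = \left(-28 - \left(- \frac{14}{3} + \frac{8}{3} + \frac{1}{3} \left(-15\right)\right)\right) 8 = \left(-28 - \left(- \frac{14}{3} + \frac{8}{3} - 5\right)\right) 8 = \left(-28 - -7\right) 8 = \left(-28 + 7\right) 8 = \left(-21\right) 8 = -168$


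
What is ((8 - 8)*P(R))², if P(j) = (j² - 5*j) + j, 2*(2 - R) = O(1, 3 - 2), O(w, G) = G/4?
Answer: 0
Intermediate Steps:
O(w, G) = G/4 (O(w, G) = G*(¼) = G/4)
R = 15/8 (R = 2 - (3 - 2)/8 = 2 - 1/8 = 2 - ½*¼ = 2 - ⅛ = 15/8 ≈ 1.8750)
P(j) = j² - 4*j
((8 - 8)*P(R))² = ((8 - 8)*(15*(-4 + 15/8)/8))² = (0*((15/8)*(-17/8)))² = (0*(-255/64))² = 0² = 0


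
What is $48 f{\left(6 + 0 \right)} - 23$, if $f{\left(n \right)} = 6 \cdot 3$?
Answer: $841$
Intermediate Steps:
$f{\left(n \right)} = 18$
$48 f{\left(6 + 0 \right)} - 23 = 48 \cdot 18 - 23 = 864 - 23 = 841$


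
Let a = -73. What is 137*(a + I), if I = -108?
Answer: -24797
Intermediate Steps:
137*(a + I) = 137*(-73 - 108) = 137*(-181) = -24797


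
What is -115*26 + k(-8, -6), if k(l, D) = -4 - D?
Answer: -2988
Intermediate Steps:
-115*26 + k(-8, -6) = -115*26 + (-4 - 1*(-6)) = -2990 + (-4 + 6) = -2990 + 2 = -2988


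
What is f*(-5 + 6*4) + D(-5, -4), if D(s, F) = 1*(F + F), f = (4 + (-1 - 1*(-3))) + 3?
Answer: 163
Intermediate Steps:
f = 9 (f = (4 + (-1 + 3)) + 3 = (4 + 2) + 3 = 6 + 3 = 9)
D(s, F) = 2*F (D(s, F) = 1*(2*F) = 2*F)
f*(-5 + 6*4) + D(-5, -4) = 9*(-5 + 6*4) + 2*(-4) = 9*(-5 + 24) - 8 = 9*19 - 8 = 171 - 8 = 163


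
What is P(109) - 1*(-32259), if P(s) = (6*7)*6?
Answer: 32511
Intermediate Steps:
P(s) = 252 (P(s) = 42*6 = 252)
P(109) - 1*(-32259) = 252 - 1*(-32259) = 252 + 32259 = 32511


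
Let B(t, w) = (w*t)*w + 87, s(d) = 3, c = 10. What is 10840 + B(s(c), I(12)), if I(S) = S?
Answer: 11359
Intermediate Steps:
B(t, w) = 87 + t*w**2 (B(t, w) = (t*w)*w + 87 = t*w**2 + 87 = 87 + t*w**2)
10840 + B(s(c), I(12)) = 10840 + (87 + 3*12**2) = 10840 + (87 + 3*144) = 10840 + (87 + 432) = 10840 + 519 = 11359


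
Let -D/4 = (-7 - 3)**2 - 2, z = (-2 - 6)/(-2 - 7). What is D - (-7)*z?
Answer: -3472/9 ≈ -385.78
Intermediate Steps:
z = 8/9 (z = -8/(-9) = -8*(-1/9) = 8/9 ≈ 0.88889)
D = -392 (D = -4*((-7 - 3)**2 - 2) = -4*((-10)**2 - 2) = -4*(100 - 2) = -4*98 = -392)
D - (-7)*z = -392 - (-7)*8/9 = -392 - 1*(-56/9) = -392 + 56/9 = -3472/9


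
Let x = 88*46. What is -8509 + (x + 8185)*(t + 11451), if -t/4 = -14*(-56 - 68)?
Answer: 55125622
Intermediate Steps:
t = -6944 (t = -(-56)*(-56 - 68) = -(-56)*(-124) = -4*1736 = -6944)
x = 4048
-8509 + (x + 8185)*(t + 11451) = -8509 + (4048 + 8185)*(-6944 + 11451) = -8509 + 12233*4507 = -8509 + 55134131 = 55125622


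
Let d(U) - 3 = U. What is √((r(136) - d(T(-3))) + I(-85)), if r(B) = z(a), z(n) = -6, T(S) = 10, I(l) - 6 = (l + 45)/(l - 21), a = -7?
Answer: I*√35457/53 ≈ 3.5528*I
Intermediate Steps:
I(l) = 6 + (45 + l)/(-21 + l) (I(l) = 6 + (l + 45)/(l - 21) = 6 + (45 + l)/(-21 + l))
r(B) = -6
d(U) = 3 + U
√((r(136) - d(T(-3))) + I(-85)) = √((-6 - (3 + 10)) + (-81 + 7*(-85))/(-21 - 85)) = √((-6 - 1*13) + (-81 - 595)/(-106)) = √((-6 - 13) - 1/106*(-676)) = √(-19 + 338/53) = √(-669/53) = I*√35457/53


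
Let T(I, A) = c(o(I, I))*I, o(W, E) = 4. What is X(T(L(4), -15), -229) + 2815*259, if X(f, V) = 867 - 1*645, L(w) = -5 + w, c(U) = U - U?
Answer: 729307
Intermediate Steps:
c(U) = 0
T(I, A) = 0 (T(I, A) = 0*I = 0)
X(f, V) = 222 (X(f, V) = 867 - 645 = 222)
X(T(L(4), -15), -229) + 2815*259 = 222 + 2815*259 = 222 + 729085 = 729307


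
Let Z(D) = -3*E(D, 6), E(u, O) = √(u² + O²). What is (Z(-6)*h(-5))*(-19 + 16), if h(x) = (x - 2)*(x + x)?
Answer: 3780*√2 ≈ 5345.7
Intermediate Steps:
h(x) = 2*x*(-2 + x) (h(x) = (-2 + x)*(2*x) = 2*x*(-2 + x))
E(u, O) = √(O² + u²)
Z(D) = -3*√(36 + D²) (Z(D) = -3*√(6² + D²) = -3*√(36 + D²))
(Z(-6)*h(-5))*(-19 + 16) = ((-3*√(36 + (-6)²))*(2*(-5)*(-2 - 5)))*(-19 + 16) = ((-3*√(36 + 36))*(2*(-5)*(-7)))*(-3) = (-18*√2*70)*(-3) = -1260*√2*(-3) = 3780*√2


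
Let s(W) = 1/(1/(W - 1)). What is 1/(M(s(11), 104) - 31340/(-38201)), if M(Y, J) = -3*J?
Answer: -38201/11887372 ≈ -0.0032136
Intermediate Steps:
s(W) = -1 + W (s(W) = 1/(1/(-1 + W)) = -1 + W)
1/(M(s(11), 104) - 31340/(-38201)) = 1/(-3*104 - 31340/(-38201)) = 1/(-312 - 31340*(-1/38201)) = 1/(-312 + 31340/38201) = 1/(-11887372/38201) = -38201/11887372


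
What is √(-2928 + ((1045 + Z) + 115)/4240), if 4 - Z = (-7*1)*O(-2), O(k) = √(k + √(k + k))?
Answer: √(-3289592340 + 1855*√2*√(-1 + I))/1060 ≈ 2.3704e-5 + 54.108*I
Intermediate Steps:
O(k) = √(k + √2*√k) (O(k) = √(k + √(2*k)) = √(k + √2*√k))
Z = 4 + 7*√(-2 + 2*I) (Z = 4 - (-7*1)*√(-2 + √2*√(-2)) = 4 - (-7)*√(-2 + √2*(I*√2)) = 4 - (-7)*√(-2 + 2*I) = 4 + 7*√(-2 + 2*I) ≈ 8.5052 + 10.876*I)
√(-2928 + ((1045 + Z) + 115)/4240) = √(-2928 + ((1045 + (4 + 7*√(-2 + 2*I))) + 115)/4240) = √(-2928 + ((1049 + 7*√(-2 + 2*I)) + 115)*(1/4240)) = √(-2928 + (1164 + 7*√(-2 + 2*I))*(1/4240)) = √(-2928 + (291/1060 + 7*√(-2 + 2*I)/4240)) = √(-3103389/1060 + 7*√(-2 + 2*I)/4240)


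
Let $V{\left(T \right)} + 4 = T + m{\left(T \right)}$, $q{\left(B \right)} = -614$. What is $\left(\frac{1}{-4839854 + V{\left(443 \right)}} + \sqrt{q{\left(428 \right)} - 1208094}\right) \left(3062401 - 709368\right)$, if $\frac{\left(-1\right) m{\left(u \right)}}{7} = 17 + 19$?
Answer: $- \frac{2353033}{4839667} + 4706066 i \sqrt{302177} \approx -0.4862 + 2.587 \cdot 10^{9} i$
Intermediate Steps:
$m{\left(u \right)} = -252$ ($m{\left(u \right)} = - 7 \left(17 + 19\right) = \left(-7\right) 36 = -252$)
$V{\left(T \right)} = -256 + T$ ($V{\left(T \right)} = -4 + \left(T - 252\right) = -4 + \left(-252 + T\right) = -256 + T$)
$\left(\frac{1}{-4839854 + V{\left(443 \right)}} + \sqrt{q{\left(428 \right)} - 1208094}\right) \left(3062401 - 709368\right) = \left(\frac{1}{-4839854 + \left(-256 + 443\right)} + \sqrt{-614 - 1208094}\right) \left(3062401 - 709368\right) = \left(\frac{1}{-4839854 + 187} + \sqrt{-1208708}\right) 2353033 = \left(\frac{1}{-4839667} + 2 i \sqrt{302177}\right) 2353033 = \left(- \frac{1}{4839667} + 2 i \sqrt{302177}\right) 2353033 = - \frac{2353033}{4839667} + 4706066 i \sqrt{302177}$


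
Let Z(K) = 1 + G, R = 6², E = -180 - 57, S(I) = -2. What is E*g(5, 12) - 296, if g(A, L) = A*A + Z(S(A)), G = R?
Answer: -14990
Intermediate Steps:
E = -237
R = 36
G = 36
Z(K) = 37 (Z(K) = 1 + 36 = 37)
g(A, L) = 37 + A² (g(A, L) = A*A + 37 = A² + 37 = 37 + A²)
E*g(5, 12) - 296 = -237*(37 + 5²) - 296 = -237*(37 + 25) - 296 = -237*62 - 296 = -14694 - 296 = -14990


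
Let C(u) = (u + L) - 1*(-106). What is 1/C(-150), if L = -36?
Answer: -1/80 ≈ -0.012500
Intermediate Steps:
C(u) = 70 + u (C(u) = (u - 36) - 1*(-106) = (-36 + u) + 106 = 70 + u)
1/C(-150) = 1/(70 - 150) = 1/(-80) = -1/80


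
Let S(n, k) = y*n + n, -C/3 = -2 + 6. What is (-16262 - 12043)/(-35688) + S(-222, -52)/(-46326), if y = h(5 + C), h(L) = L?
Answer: 70206723/91849016 ≈ 0.76437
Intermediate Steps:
C = -12 (C = -3*(-2 + 6) = -3*4 = -12)
y = -7 (y = 5 - 12 = -7)
S(n, k) = -6*n (S(n, k) = -7*n + n = -6*n)
(-16262 - 12043)/(-35688) + S(-222, -52)/(-46326) = (-16262 - 12043)/(-35688) - 6*(-222)/(-46326) = -28305*(-1/35688) + 1332*(-1/46326) = 9435/11896 - 222/7721 = 70206723/91849016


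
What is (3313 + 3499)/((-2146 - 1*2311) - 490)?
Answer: -6812/4947 ≈ -1.3770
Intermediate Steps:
(3313 + 3499)/((-2146 - 1*2311) - 490) = 6812/((-2146 - 2311) - 490) = 6812/(-4457 - 490) = 6812/(-4947) = 6812*(-1/4947) = -6812/4947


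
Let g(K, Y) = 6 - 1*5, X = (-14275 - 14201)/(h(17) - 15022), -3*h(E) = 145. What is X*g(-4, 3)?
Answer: 85428/45211 ≈ 1.8895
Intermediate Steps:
h(E) = -145/3 (h(E) = -1/3*145 = -145/3)
X = 85428/45211 (X = (-14275 - 14201)/(-145/3 - 15022) = -28476/(-45211/3) = -28476*(-3/45211) = 85428/45211 ≈ 1.8895)
g(K, Y) = 1 (g(K, Y) = 6 - 5 = 1)
X*g(-4, 3) = (85428/45211)*1 = 85428/45211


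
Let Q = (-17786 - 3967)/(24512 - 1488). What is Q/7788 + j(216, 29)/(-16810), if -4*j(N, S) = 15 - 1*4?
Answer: 21239513/502369405120 ≈ 4.2279e-5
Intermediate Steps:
j(N, S) = -11/4 (j(N, S) = -(15 - 1*4)/4 = -(15 - 4)/4 = -1/4*11 = -11/4)
Q = -21753/23024 ≈ -0.94480
Q/7788 + j(216, 29)/(-16810) = -21753/23024/7788 - 11/4/(-16810) = -21753/23024*1/7788 - 11/4*(-1/16810) = -7251/59770304 + 11/67240 = 21239513/502369405120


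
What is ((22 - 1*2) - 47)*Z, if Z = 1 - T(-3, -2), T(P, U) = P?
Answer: -108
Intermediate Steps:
Z = 4 (Z = 1 - 1*(-3) = 1 + 3 = 4)
((22 - 1*2) - 47)*Z = ((22 - 1*2) - 47)*4 = ((22 - 2) - 47)*4 = (20 - 47)*4 = -27*4 = -108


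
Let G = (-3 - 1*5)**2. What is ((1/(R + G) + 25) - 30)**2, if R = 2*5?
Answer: 136161/5476 ≈ 24.865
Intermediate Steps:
G = 64 (G = (-3 - 5)**2 = (-8)**2 = 64)
R = 10
((1/(R + G) + 25) - 30)**2 = ((1/(10 + 64) + 25) - 30)**2 = ((1/74 + 25) - 30)**2 = (1851/74 - 30)**2 = (-369/74)**2 = 136161/5476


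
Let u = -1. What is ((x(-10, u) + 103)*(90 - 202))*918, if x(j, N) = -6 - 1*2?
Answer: -9767520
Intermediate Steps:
x(j, N) = -8 (x(j, N) = -6 - 2 = -8)
((x(-10, u) + 103)*(90 - 202))*918 = ((-8 + 103)*(90 - 202))*918 = (95*(-112))*918 = -10640*918 = -9767520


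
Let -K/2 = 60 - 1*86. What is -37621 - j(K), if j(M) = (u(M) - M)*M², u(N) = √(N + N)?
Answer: 102987 - 5408*√26 ≈ 75412.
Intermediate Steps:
u(N) = √2*√N (u(N) = √(2*N) = √2*√N)
K = 52 (K = -2*(60 - 1*86) = -2*(60 - 86) = -2*(-26) = 52)
j(M) = M²*(-M + √2*√M) (j(M) = (√2*√M - M)*M² = (-M + √2*√M)*M² = M²*(-M + √2*√M))
-37621 - j(K) = -37621 - (-1*52³ + √2*52^(5/2)) = -37621 - (-1*140608 + √2*(5408*√13)) = -37621 - (-140608 + 5408*√26) = -37621 + (140608 - 5408*√26) = 102987 - 5408*√26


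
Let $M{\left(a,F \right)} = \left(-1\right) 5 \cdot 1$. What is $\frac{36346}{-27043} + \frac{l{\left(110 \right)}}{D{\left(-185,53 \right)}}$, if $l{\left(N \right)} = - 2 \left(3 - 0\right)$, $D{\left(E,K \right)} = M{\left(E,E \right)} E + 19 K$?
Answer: $- \frac{11730455}{8707846} \approx -1.3471$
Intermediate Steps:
$M{\left(a,F \right)} = -5$ ($M{\left(a,F \right)} = \left(-5\right) 1 = -5$)
$D{\left(E,K \right)} = - 5 E + 19 K$
$l{\left(N \right)} = -6$ ($l{\left(N \right)} = - 2 \left(3 + 0\right) = \left(-2\right) 3 = -6$)
$\frac{36346}{-27043} + \frac{l{\left(110 \right)}}{D{\left(-185,53 \right)}} = \frac{36346}{-27043} - \frac{6}{\left(-5\right) \left(-185\right) + 19 \cdot 53} = 36346 \left(- \frac{1}{27043}\right) - \frac{6}{925 + 1007} = - \frac{36346}{27043} - \frac{6}{1932} = - \frac{36346}{27043} - \frac{1}{322} = - \frac{11730455}{8707846}$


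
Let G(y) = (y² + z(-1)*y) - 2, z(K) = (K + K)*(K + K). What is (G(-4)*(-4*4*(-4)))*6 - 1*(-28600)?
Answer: 27832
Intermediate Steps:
z(K) = 4*K² (z(K) = (2*K)*(2*K) = 4*K²)
G(y) = -2 + y² + 4*y (G(y) = (y² + (4*(-1)²)*y) - 2 = (y² + (4*1)*y) - 2 = (y² + 4*y) - 2 = -2 + y² + 4*y)
(G(-4)*(-4*4*(-4)))*6 - 1*(-28600) = ((-2 + (-4)² + 4*(-4))*(-4*4*(-4)))*6 - 1*(-28600) = ((-2 + 16 - 16)*(-16*(-4)))*6 + 28600 = -2*64*6 + 28600 = -128*6 + 28600 = -768 + 28600 = 27832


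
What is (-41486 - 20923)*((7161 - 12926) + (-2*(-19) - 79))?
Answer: 362346654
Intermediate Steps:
(-41486 - 20923)*((7161 - 12926) + (-2*(-19) - 79)) = -62409*(-5765 + (38 - 79)) = -62409*(-5765 - 41) = -62409*(-5806) = 362346654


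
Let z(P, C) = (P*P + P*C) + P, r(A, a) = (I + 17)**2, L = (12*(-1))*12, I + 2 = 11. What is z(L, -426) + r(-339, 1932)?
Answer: 82612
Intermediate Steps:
I = 9 (I = -2 + 11 = 9)
L = -144 (L = -12*12 = -144)
r(A, a) = 676 (r(A, a) = (9 + 17)**2 = 26**2 = 676)
z(P, C) = P + P**2 + C*P (z(P, C) = (P**2 + C*P) + P = P + P**2 + C*P)
z(L, -426) + r(-339, 1932) = -144*(1 - 426 - 144) + 676 = -144*(-569) + 676 = 81936 + 676 = 82612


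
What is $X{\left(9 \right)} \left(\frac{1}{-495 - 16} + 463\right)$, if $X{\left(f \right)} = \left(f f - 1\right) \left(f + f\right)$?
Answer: $\frac{340692480}{511} \approx 6.6672 \cdot 10^{5}$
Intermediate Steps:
$X{\left(f \right)} = 2 f \left(-1 + f^{2}\right)$ ($X{\left(f \right)} = \left(f^{2} - 1\right) 2 f = \left(-1 + f^{2}\right) 2 f = 2 f \left(-1 + f^{2}\right)$)
$X{\left(9 \right)} \left(\frac{1}{-495 - 16} + 463\right) = 2 \cdot 9 \left(-1 + 9^{2}\right) \left(\frac{1}{-495 - 16} + 463\right) = 2 \cdot 9 \left(-1 + 81\right) \left(\frac{1}{-511} + 463\right) = 2 \cdot 9 \cdot 80 \left(- \frac{1}{511} + 463\right) = 1440 \cdot \frac{236592}{511} = \frac{340692480}{511}$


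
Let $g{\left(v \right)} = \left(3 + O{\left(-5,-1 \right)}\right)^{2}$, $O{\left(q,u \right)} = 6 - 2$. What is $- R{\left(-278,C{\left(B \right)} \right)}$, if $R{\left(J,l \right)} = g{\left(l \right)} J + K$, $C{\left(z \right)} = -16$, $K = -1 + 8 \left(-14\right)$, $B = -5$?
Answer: $13735$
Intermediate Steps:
$O{\left(q,u \right)} = 4$ ($O{\left(q,u \right)} = 6 - 2 = 4$)
$K = -113$ ($K = -1 - 112 = -113$)
$g{\left(v \right)} = 49$ ($g{\left(v \right)} = \left(3 + 4\right)^{2} = 7^{2} = 49$)
$R{\left(J,l \right)} = -113 + 49 J$ ($R{\left(J,l \right)} = 49 J - 113 = -113 + 49 J$)
$- R{\left(-278,C{\left(B \right)} \right)} = - (-113 + 49 \left(-278\right)) = - (-113 - 13622) = \left(-1\right) \left(-13735\right) = 13735$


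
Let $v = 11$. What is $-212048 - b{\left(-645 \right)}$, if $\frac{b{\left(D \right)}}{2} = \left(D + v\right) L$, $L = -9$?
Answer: $-223460$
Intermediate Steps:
$b{\left(D \right)} = -198 - 18 D$ ($b{\left(D \right)} = 2 \left(D + 11\right) \left(-9\right) = 2 \left(11 + D\right) \left(-9\right) = 2 \left(-99 - 9 D\right) = -198 - 18 D$)
$-212048 - b{\left(-645 \right)} = -212048 - \left(-198 - -11610\right) = -212048 - \left(-198 + 11610\right) = -212048 - 11412 = -223460$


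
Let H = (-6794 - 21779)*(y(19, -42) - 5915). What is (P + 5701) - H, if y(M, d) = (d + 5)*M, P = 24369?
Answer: -189066044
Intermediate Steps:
y(M, d) = M*(5 + d) (y(M, d) = (5 + d)*M = M*(5 + d))
H = 189096114 (H = (-6794 - 21779)*(19*(5 - 42) - 5915) = -28573*(19*(-37) - 5915) = -28573*(-703 - 5915) = -28573*(-6618) = 189096114)
(P + 5701) - H = (24369 + 5701) - 1*189096114 = 30070 - 189096114 = -189066044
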